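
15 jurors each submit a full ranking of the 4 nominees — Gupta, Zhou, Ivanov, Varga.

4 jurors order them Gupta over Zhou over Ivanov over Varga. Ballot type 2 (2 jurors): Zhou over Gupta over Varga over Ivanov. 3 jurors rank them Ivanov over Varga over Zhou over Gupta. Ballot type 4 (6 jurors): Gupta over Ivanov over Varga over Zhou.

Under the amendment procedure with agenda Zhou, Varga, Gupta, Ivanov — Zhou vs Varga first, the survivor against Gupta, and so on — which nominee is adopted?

Round 1: Zhou vs Varga — 6–9, Varga advances.
Round 2: Varga vs Gupta — 3–12, Gupta advances.
Round 3: Gupta vs Ivanov — 12–3, Gupta advances.
The agenda winner is Gupta.

Gupta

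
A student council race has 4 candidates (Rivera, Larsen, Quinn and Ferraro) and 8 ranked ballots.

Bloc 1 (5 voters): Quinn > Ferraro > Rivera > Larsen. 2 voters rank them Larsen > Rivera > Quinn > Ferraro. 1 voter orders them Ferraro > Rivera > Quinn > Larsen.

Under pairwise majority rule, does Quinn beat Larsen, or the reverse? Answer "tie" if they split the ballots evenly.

Quinn

Ballots ranking Quinn above Larsen: 5 + 1 = 6.
Ballots ranking Larsen above Quinn: 8 − 6 = 2.
Quinn wins the head-to-head 6–2.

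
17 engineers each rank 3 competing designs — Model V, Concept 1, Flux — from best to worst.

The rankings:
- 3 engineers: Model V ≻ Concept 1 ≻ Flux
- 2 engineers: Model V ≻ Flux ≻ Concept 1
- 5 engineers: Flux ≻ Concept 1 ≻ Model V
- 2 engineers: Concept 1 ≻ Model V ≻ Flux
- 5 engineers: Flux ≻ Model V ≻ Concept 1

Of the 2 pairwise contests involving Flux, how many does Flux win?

2

Flux against each rival (17 engineers):
Flux vs Model V: 10 to 7, Flux.
Flux vs Concept 1: 2+5+5 = 12 for Flux, 5 for Concept 1 — Flux by 12–5.
Flux beats Model V, Concept 1 — 2 pairwise wins.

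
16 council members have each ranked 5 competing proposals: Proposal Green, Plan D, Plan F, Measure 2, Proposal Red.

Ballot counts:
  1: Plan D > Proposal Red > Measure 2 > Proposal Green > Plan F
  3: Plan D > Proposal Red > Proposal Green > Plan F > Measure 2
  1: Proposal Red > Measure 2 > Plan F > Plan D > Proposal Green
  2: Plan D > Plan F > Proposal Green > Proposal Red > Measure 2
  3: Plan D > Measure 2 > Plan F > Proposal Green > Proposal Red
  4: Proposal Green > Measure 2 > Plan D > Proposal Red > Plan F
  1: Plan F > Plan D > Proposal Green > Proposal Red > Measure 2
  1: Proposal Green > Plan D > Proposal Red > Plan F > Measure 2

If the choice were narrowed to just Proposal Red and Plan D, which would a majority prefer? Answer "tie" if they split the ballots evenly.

Ballots ranking Proposal Red above Plan D: 1.
Ballots ranking Plan D above Proposal Red: 16 − 1 = 15.
Plan D wins the head-to-head 15–1.

Plan D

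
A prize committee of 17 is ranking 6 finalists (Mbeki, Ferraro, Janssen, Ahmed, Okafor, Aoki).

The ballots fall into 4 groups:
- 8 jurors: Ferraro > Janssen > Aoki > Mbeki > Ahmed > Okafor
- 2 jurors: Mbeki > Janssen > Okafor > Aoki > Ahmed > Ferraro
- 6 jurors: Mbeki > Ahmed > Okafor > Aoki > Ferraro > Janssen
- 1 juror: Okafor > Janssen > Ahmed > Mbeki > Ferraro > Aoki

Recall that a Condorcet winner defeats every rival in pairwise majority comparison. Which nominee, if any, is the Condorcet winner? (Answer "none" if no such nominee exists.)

Head-to-head results (17 jurors):
Mbeki vs Ferraro: Mbeki wins 9–8.
Mbeki vs Janssen: Janssen wins 9–8.
Mbeki vs Ahmed: Mbeki wins 16–1.
Mbeki–Okafor: Mbeki 16–1.
Mbeki vs Aoki: Mbeki wins 9–8.
Ferraro vs Janssen: Ferraro preferred on 8+6 = 14 ballots; Ferraro wins 14–3.
Ferraro vs Ahmed: 8 for Ferraro, 9 for Ahmed — Ahmed by 9–8.
Ferraro vs Okafor: Ferraro preferred on 8 ballots; Okafor wins 9–8.
Ferraro vs Aoki: Ferraro wins 9–8.
Janssen vs Ahmed: Janssen preferred on 8+2+1 = 11 ballots; Janssen wins 11–6.
Janssen vs Okafor: Janssen wins 10–7.
Janssen vs Aoki: 8+2+1 = 11 for Janssen, 6 for Aoki — Janssen by 11–6.
Ahmed vs Okafor: Ahmed is ranked higher on 8+6 = 14 ballots, Okafor on 3. Ahmed wins 14–3.
Ahmed vs Aoki: Aoki, 10–7.
Okafor–Aoki: Okafor 9–8.
No nominee is unbeaten: Mbeki loses to Janssen; Ferraro loses to Mbeki; Janssen loses to Ferraro; Ahmed loses to Mbeki; Okafor loses to Mbeki; Aoki loses to Mbeki. In particular Mbeki > Ferraro > Janssen > Mbeki is a majority cycle — no Condorcet winner exists.

none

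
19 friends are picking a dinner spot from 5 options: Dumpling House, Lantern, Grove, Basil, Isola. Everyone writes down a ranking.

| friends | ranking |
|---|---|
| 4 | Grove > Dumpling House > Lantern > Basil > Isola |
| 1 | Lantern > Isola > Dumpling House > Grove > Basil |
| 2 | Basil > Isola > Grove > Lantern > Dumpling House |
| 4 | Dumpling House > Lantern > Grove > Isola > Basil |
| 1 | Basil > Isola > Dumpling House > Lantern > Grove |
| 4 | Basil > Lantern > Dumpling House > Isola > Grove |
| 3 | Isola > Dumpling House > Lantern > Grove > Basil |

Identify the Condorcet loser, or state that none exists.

none

Pairwise majorities:
Dumpling House vs Lantern: Dumpling House wins 12–7.
Dumpling House vs Grove: Dumpling House, 13–6.
Dumpling House–Basil: Dumpling House 12–7.
Dumpling House vs Isola: Dumpling House wins 12–7.
Lantern–Grove: Lantern 13–6.
Lantern vs Basil: Lantern is ranked higher on 4+1+4+3 = 12 ballots, Basil on 7. Lantern wins 12–7.
Lantern vs Isola: Lantern preferred on 4+1+4+4 = 13 ballots; Lantern wins 13–6.
Grove–Basil: Grove 12–7.
Grove vs Isola: Isola, 11–8.
Basil vs Isola: Basil wins 11–8.
No restaurant is winless: Dumpling House beats Lantern; Lantern beats Grove; Grove beats Basil; Basil beats Isola; Isola beats Grove. There is no Condorcet loser.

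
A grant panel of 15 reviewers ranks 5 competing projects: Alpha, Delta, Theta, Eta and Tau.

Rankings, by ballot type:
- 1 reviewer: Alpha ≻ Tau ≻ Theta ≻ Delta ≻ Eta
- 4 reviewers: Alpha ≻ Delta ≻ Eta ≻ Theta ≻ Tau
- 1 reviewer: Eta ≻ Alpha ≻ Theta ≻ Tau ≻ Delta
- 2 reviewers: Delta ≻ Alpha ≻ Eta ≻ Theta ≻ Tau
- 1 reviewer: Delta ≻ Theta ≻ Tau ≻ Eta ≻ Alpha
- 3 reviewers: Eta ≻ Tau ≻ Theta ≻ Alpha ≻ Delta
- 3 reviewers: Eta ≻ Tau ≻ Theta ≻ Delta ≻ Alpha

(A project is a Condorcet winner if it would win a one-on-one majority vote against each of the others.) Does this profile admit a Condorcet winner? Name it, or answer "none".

none

Head-to-head results (15 reviewers):
Alpha vs Delta: Alpha is ranked higher on 1+4+1+3 = 9 ballots, Delta on 6. Alpha wins 9–6.
Alpha vs Theta: 8 to 7, Alpha.
Alpha vs Eta: Eta wins 8–7.
Alpha vs Tau: Alpha, 8–7.
Delta vs Theta: Theta, 8–7.
Delta–Eta: Delta 8–7.
Delta vs Tau: 4+2+1 = 7 for Delta, 8 for Tau — Tau by 8–7.
Theta–Eta: Eta 13–2.
Theta vs Tau: Theta is ranked higher on 4+1+2+1 = 8 ballots, Tau on 7. Theta wins 8–7.
Eta vs Tau: Eta wins 13–2.
Every project loses at least once (Alpha loses to Eta; Delta loses to Alpha; Theta loses to Alpha; Eta loses to Delta; Tau loses to Alpha). The majority relation contains the cycle Alpha > Delta > Eta > Alpha, so there is no Condorcet winner.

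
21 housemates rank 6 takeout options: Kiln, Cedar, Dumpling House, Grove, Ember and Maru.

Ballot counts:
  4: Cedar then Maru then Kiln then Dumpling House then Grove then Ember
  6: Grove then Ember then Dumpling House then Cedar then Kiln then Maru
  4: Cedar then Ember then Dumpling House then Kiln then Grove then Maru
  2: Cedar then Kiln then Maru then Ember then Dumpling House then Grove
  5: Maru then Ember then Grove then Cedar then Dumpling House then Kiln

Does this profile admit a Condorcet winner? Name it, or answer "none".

none

Check each pair by majority over 21 ballots:
Kiln vs Cedar: Kiln preferred on 0 ballots; Cedar wins 21–0.
Kiln vs Dumpling House: 6 to 15, Dumpling House.
Kiln vs Grove: Kiln is ranked higher on 4+4+2 = 10 ballots, Grove on 11. Grove wins 11–10.
Kiln vs Ember: 6 to 15, Ember.
Kiln vs Maru: Kiln is ranked higher on 6+4+2 = 12 ballots, Maru on 9. Kiln wins 12–9.
Cedar vs Dumpling House: 4+4+2+5 = 15 for Cedar, 6 for Dumpling House — Cedar by 15–6.
Cedar vs Grove: 4+4+2 = 10 for Cedar, 11 for Grove — Grove by 11–10.
Cedar vs Ember: 10 to 11, Ember.
Cedar vs Maru: Cedar is ranked higher on 4+6+4+2 = 16 ballots, Maru on 5. Cedar wins 16–5.
Dumpling House vs Grove: 4+4+2 = 10 for Dumpling House, 11 for Grove — Grove by 11–10.
Dumpling House vs Ember: Dumpling House preferred on 4 ballots; Ember wins 17–4.
Dumpling House vs Maru: Dumpling House is ranked higher on 6+4 = 10 ballots, Maru on 11. Maru wins 11–10.
Grove vs Ember: 4+6 = 10 for Grove, 11 for Ember — Ember by 11–10.
Grove vs Maru: 6+4 = 10 for Grove, 11 for Maru — Maru by 11–10.
Ember vs Maru: 6+4 = 10 for Ember, 11 for Maru — Maru by 11–10.
No restaurant is unbeaten: Kiln loses to Cedar; Cedar loses to Grove; Dumpling House loses to Cedar; Grove loses to Ember; Ember loses to Maru; Maru loses to Kiln. In particular Kiln beats Maru beats Dumpling House beats Kiln is a majority cycle — no Condorcet winner exists.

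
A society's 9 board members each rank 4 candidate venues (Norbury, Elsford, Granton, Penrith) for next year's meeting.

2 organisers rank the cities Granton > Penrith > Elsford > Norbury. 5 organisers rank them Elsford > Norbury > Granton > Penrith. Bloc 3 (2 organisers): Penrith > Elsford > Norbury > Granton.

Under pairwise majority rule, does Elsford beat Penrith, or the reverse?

Ballots ranking Elsford above Penrith: 5.
Ballots ranking Penrith above Elsford: 9 − 5 = 4.
Elsford wins the head-to-head 5–4.

Elsford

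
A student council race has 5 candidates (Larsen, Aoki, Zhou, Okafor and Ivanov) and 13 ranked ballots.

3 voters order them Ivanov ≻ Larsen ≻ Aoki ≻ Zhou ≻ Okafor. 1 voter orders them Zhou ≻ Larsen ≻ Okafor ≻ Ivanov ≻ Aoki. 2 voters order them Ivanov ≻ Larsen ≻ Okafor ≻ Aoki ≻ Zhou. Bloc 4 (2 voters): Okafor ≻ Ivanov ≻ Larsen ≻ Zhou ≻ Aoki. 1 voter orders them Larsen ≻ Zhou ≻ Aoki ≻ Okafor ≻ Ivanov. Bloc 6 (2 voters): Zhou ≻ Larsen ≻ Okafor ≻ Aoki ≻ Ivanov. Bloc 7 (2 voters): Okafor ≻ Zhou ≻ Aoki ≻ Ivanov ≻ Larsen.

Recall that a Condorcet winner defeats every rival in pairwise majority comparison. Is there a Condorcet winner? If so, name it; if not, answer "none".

Pairwise majorities:
Larsen vs Aoki: Larsen is ranked higher on 3+1+2+2+1+2 = 11 ballots, Aoki on 2. Larsen wins 11–2.
Larsen vs Zhou: Larsen preferred on 3+2+2+1 = 8 ballots; Larsen wins 8–5.
Larsen vs Okafor: Larsen is ranked higher on 3+1+2+1+2 = 9 ballots, Okafor on 4. Larsen wins 9–4.
Larsen vs Ivanov: 4 to 9, Ivanov.
Aoki vs Zhou: 5 to 8, Zhou.
Aoki vs Okafor: 3+1 = 4 for Aoki, 9 for Okafor — Okafor by 9–4.
Aoki vs Ivanov: Aoki is ranked higher on 1+2+2 = 5 ballots, Ivanov on 8. Ivanov wins 8–5.
Zhou vs Okafor: 3+1+1+2 = 7 for Zhou, 6 for Okafor — Zhou by 7–6.
Zhou vs Ivanov: Zhou is ranked higher on 1+1+2+2 = 6 ballots, Ivanov on 7. Ivanov wins 7–6.
Okafor vs Ivanov: 8 to 5, Okafor.
Every candidate loses at least once (Larsen loses to Ivanov; Aoki loses to Larsen; Zhou loses to Larsen; Okafor loses to Larsen; Ivanov loses to Okafor). The majority relation contains the cycle Larsen → Okafor → Ivanov → Larsen, so there is no Condorcet winner.

none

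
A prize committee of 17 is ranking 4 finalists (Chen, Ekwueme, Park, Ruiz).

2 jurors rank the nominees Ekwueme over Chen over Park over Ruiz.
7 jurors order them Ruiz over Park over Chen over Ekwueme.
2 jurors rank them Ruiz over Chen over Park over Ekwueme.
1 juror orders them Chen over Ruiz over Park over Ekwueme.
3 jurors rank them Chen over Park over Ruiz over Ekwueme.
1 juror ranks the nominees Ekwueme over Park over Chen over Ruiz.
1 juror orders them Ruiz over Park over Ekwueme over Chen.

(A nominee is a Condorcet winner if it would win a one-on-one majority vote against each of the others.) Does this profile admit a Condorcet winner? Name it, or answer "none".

Ruiz

Head-to-head results (17 jurors):
Chen vs Ekwueme: Chen wins 13–4.
Chen vs Park: Park wins 9–8.
Chen vs Ruiz: Ruiz, 10–7.
Ekwueme–Park: Park 14–3.
Ekwueme vs Ruiz: Ruiz, 14–3.
Park–Ruiz: Ruiz 11–6.
Only Ruiz has no losses; Ruiz is the Condorcet winner.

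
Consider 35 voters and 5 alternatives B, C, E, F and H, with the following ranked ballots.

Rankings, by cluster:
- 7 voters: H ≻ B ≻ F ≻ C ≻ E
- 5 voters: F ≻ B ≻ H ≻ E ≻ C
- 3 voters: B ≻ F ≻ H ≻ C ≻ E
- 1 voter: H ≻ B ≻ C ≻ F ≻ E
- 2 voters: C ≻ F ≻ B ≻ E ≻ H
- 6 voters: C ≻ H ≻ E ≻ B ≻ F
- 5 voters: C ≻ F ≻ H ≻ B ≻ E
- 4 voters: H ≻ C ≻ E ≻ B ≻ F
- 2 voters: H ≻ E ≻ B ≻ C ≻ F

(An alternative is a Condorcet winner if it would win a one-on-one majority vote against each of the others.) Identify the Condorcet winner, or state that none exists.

Check each pair by majority over 35 ballots:
B vs C: B, 18–17.
B vs E: B wins 23–12.
B–F: B 23–12.
B vs H: H wins 25–10.
C vs E: C, 28–7.
C vs F: C, 20–15.
C–H: H 22–13.
E vs F: F wins 23–12.
E vs H: H, 33–2.
F vs H: H wins 20–15.
Only H has no losses; H is the Condorcet winner.

H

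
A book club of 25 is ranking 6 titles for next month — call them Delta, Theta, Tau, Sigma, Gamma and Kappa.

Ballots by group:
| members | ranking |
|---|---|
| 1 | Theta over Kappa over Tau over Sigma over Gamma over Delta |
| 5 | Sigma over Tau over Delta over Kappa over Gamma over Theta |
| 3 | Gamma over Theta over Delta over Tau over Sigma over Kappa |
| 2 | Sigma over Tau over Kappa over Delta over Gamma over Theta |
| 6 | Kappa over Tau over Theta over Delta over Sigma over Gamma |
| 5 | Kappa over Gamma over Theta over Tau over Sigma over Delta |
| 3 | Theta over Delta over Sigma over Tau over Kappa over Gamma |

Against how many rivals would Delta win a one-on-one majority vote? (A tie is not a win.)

Delta against each rival (25 members):
Delta vs Theta: 5+2 = 7 for Delta, 18 for Theta — Theta by 18–7.
Delta vs Tau: 6 to 19, Tau.
Delta vs Sigma: Sigma, 13–12.
Delta vs Gamma: Delta is ranked higher on 5+2+6+3 = 16 ballots, Gamma on 9. Delta wins 16–9.
Delta vs Kappa: Delta preferred on 5+3+3 = 11 ballots; Kappa wins 14–11.
Delta beats Gamma; loses to Theta, Tau, Sigma, Kappa — 1 pairwise win.

1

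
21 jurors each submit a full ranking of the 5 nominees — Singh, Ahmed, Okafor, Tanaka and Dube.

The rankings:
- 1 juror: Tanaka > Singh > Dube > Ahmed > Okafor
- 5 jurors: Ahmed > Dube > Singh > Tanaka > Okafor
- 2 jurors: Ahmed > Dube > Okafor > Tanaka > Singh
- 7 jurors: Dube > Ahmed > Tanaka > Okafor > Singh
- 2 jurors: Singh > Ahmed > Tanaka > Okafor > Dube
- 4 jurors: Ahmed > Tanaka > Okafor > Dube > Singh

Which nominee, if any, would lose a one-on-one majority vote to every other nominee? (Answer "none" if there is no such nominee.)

Pairwise majorities:
Singh vs Ahmed: Ahmed, 18–3.
Singh vs Okafor: Okafor, 13–8.
Singh vs Tanaka: Tanaka, 14–7.
Singh vs Dube: 1+2 = 3 for Singh, 18 for Dube — Dube by 18–3.
Ahmed–Okafor: Ahmed 21–0.
Ahmed vs Tanaka: Ahmed, 20–1.
Ahmed vs Dube: 5+2+2+4 = 13 for Ahmed, 8 for Dube — Ahmed by 13–8.
Okafor–Tanaka: Tanaka 19–2.
Okafor–Dube: Dube 15–6.
Tanaka vs Dube: Dube wins 14–7.
Only Singh has no wins; Singh is the Condorcet loser.

Singh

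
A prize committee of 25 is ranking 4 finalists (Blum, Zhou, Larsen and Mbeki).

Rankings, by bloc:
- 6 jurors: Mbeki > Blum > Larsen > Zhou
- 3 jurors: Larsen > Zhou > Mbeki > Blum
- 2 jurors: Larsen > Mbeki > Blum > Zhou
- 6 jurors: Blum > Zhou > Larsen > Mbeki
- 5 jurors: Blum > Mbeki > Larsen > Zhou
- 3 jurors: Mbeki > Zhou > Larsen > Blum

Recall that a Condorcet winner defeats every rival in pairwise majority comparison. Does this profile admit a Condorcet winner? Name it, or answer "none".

Pairwise majorities:
Blum vs Zhou: 19 to 6, Blum.
Blum vs Larsen: Blum is ranked higher on 6+6+5 = 17 ballots, Larsen on 8. Blum wins 17–8.
Blum vs Mbeki: 11 to 14, Mbeki.
Zhou vs Larsen: Zhou is ranked higher on 6+3 = 9 ballots, Larsen on 16. Larsen wins 16–9.
Zhou vs Mbeki: 9 to 16, Mbeki.
Larsen vs Mbeki: 11 to 14, Mbeki.
Mbeki defeats every rival head-to-head and is the Condorcet winner.

Mbeki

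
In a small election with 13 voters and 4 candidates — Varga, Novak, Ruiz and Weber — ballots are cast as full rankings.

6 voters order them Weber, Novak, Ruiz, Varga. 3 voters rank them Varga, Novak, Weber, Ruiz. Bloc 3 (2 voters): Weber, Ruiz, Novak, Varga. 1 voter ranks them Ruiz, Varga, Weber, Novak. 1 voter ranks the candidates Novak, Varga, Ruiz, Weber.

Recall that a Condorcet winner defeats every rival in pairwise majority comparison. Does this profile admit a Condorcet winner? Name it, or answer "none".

Weber

Pairwise majorities:
Varga vs Novak: Novak wins 9–4.
Varga vs Ruiz: Varga preferred on 3+1 = 4 ballots; Ruiz wins 9–4.
Varga vs Weber: Weber, 8–5.
Novak vs Ruiz: Novak preferred on 6+3+1 = 10 ballots; Novak wins 10–3.
Novak vs Weber: 3+1 = 4 for Novak, 9 for Weber — Weber by 9–4.
Ruiz vs Weber: Weber, 11–2.
Only Weber has no losses; Weber is the Condorcet winner.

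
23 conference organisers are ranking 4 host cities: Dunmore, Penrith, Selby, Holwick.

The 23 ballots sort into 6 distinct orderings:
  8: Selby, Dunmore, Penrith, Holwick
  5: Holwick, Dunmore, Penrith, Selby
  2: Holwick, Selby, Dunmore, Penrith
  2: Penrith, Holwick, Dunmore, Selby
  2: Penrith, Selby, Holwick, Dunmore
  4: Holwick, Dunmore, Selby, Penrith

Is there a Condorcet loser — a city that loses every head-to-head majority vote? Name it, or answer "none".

Head-to-head results (23 organisers):
Dunmore vs Penrith: Dunmore preferred on 8+5+2+4 = 19 ballots; Dunmore wins 19–4.
Dunmore vs Selby: 11 to 12, Selby.
Dunmore vs Holwick: Dunmore preferred on 8 ballots; Holwick wins 15–8.
Penrith vs Selby: Penrith preferred on 5+2+2 = 9 ballots; Selby wins 14–9.
Penrith vs Holwick: Penrith is ranked higher on 8+2+2 = 12 ballots, Holwick on 11. Penrith wins 12–11.
Selby vs Holwick: Selby is ranked higher on 8+2 = 10 ballots, Holwick on 13. Holwick wins 13–10.
Every city wins at least one matchup (Dunmore beats Penrith; Penrith beats Holwick; Selby beats Dunmore; Holwick beats Dunmore), so there is no Condorcet loser.

none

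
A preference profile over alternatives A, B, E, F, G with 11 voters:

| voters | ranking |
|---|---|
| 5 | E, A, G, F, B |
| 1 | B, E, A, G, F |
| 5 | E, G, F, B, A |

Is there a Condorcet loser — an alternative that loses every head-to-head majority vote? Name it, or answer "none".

none

Head-to-head results (11 voters):
A vs B: B wins 6–5.
A vs E: 0 for A, 11 for E — E by 11–0.
A vs F: 6 to 5, A.
A vs G: 6 to 5, A.
B vs E: B is ranked higher on 1 ballot, E on 10. E wins 10–1.
B vs F: B is ranked higher on 1 ballot, F on 10. F wins 10–1.
B vs G: G, 10–1.
E vs F: 11 to 0, E.
E vs G: E wins 11–0.
F vs G: 0 for F, 11 for G — G by 11–0.
Each alternative has at least one pairwise win (A beats F; B beats A; E beats A; F beats B; G beats B) — no Condorcet loser.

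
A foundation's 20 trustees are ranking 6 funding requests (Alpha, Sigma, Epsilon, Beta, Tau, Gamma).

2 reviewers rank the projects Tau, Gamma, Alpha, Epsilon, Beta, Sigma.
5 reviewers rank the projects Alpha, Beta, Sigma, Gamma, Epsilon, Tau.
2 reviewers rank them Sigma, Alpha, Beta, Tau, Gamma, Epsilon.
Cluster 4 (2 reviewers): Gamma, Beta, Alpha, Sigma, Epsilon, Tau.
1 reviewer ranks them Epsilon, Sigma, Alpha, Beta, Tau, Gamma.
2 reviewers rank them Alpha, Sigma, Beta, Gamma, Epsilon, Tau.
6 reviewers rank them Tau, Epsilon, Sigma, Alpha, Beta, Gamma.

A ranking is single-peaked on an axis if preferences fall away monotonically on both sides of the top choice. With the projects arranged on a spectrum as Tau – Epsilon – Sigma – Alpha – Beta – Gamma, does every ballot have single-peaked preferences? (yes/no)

no

Axis positions: Tau=1, Epsilon=2, Sigma=3, Alpha=4, Beta=5, Gamma=6.
Cluster 1: ranking walks positions 1-6-4-2-5-3; Gamma is ranked above Epsilon even though Epsilon lies between Gamma and the peak Tau on the axis — preferences dip and rise again. Not single-peaked.
Cluster 2 (peak Alpha at position 4): ranking walks positions 4-5-3-6-2-1, expanding outward from the peak — single-peaked.
Cluster 3: ranking walks positions 3-4-5-1-6-2; Tau is ranked above Epsilon even though Epsilon lies between Tau and the peak Sigma on the axis — preferences dip and rise again. Not single-peaked.
Cluster 4 (peak Gamma at position 6): ranking walks positions 6-5-4-3-2-1, expanding outward from the peak — single-peaked.
Cluster 5 (peak Epsilon at position 2): ranking walks positions 2-3-4-5-1-6, expanding outward from the peak — single-peaked.
Cluster 6 (peak Alpha at position 4): ranking walks positions 4-3-5-6-2-1, expanding outward from the peak — single-peaked.
Cluster 7 (peak Tau at position 1): ranking walks positions 1-2-3-4-5-6, expanding outward from the peak — single-peaked.
Cluster 1 violates single-peakedness, so the profile is not single-peaked on this axis.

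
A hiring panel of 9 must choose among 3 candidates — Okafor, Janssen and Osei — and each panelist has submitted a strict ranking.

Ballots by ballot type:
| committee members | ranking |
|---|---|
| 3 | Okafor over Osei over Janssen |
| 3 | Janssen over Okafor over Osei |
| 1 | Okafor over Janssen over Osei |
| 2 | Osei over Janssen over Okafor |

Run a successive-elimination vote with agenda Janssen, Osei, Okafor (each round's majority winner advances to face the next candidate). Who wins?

Round 1: Janssen vs Osei — 4–5, Osei advances.
Round 2: Osei vs Okafor — 2–7, Okafor advances.
Okafor survives the agenda.

Okafor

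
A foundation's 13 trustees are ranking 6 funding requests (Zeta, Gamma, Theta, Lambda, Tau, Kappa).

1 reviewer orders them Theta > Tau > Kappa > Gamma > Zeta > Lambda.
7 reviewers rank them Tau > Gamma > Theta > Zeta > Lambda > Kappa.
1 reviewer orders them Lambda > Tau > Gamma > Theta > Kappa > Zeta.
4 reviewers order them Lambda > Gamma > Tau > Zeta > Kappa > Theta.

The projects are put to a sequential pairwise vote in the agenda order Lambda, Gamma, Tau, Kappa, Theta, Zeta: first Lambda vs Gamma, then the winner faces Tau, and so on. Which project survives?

Tau

Round 1: Lambda vs Gamma — 5–8, Gamma advances.
Round 2: Gamma vs Tau — 4–9, Tau advances.
Round 3: Tau vs Kappa — 13–0, Tau advances.
Round 4: Tau vs Theta — 12–1, Tau advances.
Round 5: Tau vs Zeta — 13–0, Tau advances.
Tau survives the agenda.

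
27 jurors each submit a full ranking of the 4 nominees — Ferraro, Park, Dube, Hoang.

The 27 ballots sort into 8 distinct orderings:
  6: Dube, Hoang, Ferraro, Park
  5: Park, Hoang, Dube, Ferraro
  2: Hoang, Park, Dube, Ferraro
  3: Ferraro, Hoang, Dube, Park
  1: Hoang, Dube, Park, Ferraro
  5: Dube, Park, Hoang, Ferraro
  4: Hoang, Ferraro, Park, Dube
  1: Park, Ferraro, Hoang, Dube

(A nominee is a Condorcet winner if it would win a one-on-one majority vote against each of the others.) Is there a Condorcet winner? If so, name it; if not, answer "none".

Pairwise majorities:
Ferraro vs Park: Park, 14–13.
Ferraro–Dube: Dube 19–8.
Ferraro vs Hoang: Hoang wins 23–4.
Park–Dube: Dube 15–12.
Park vs Hoang: Hoang, 16–11.
Dube vs Hoang: Hoang, 16–11.
Hoang wins every pairwise contest, so Hoang is the Condorcet winner.

Hoang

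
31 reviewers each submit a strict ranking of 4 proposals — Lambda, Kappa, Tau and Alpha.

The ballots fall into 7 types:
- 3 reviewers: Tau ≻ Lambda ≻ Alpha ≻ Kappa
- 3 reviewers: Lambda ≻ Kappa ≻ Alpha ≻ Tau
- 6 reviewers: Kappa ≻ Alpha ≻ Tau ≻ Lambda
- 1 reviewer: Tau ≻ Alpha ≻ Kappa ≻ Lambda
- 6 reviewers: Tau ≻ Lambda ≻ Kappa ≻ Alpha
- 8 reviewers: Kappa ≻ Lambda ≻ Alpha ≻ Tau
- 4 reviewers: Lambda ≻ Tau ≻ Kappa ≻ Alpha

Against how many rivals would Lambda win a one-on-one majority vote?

Lambda against each rival (31 reviewers):
Lambda vs Kappa: Lambda is ranked higher on 3+3+6+4 = 16 ballots, Kappa on 15. Lambda wins 16–15.
Lambda vs Tau: Tau, 16–15.
Lambda vs Alpha: Lambda, 24–7.
Lambda beats Kappa, Alpha; loses to Tau — 2 pairwise wins.

2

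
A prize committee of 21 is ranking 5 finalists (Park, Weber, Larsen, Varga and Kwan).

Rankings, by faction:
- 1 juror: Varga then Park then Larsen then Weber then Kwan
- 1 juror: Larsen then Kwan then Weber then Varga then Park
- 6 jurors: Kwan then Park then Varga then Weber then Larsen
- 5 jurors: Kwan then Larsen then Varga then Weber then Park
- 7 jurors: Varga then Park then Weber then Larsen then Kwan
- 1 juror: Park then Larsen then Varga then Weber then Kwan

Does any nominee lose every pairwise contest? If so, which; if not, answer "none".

Larsen

Head-to-head results (21 jurors):
Park–Weber: Park 15–6.
Park–Larsen: Park 15–6.
Park vs Varga: Varga wins 14–7.
Park vs Kwan: 1+7+1 = 9 for Park, 12 for Kwan — Kwan by 12–9.
Weber vs Larsen: Weber, 13–8.
Weber vs Varga: Weber preferred on 1 ballot; Varga wins 20–1.
Weber vs Kwan: Kwan, 12–9.
Larsen vs Varga: Varga wins 14–7.
Larsen vs Kwan: Larsen is ranked higher on 1+1+7+1 = 10 ballots, Kwan on 11. Kwan wins 11–10.
Varga vs Kwan: 1+7+1 = 9 for Varga, 12 for Kwan — Kwan by 12–9.
Larsen is beaten in every head-to-head and is the Condorcet loser.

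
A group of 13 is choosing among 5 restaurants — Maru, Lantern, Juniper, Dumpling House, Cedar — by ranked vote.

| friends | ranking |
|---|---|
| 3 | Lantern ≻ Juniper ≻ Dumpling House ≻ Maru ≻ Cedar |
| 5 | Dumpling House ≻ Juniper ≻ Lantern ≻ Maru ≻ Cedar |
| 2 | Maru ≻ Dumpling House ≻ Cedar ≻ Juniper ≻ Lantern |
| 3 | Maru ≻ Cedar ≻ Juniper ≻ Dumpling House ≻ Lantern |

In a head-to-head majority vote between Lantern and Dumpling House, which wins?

Dumpling House

Ballots ranking Lantern above Dumpling House: 3.
Ballots ranking Dumpling House above Lantern: 13 − 3 = 10.
Dumpling House wins the head-to-head 10–3.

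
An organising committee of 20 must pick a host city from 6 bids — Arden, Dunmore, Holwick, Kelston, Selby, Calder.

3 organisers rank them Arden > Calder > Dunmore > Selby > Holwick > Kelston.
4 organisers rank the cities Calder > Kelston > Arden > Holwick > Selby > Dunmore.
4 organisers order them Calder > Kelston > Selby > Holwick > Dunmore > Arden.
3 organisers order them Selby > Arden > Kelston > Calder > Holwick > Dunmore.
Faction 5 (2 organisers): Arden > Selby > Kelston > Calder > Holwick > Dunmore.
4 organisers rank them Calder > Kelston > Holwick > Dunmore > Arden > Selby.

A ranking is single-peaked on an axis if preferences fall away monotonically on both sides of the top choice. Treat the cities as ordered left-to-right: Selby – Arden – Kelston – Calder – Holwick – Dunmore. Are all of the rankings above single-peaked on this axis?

Axis positions: Selby=1, Arden=2, Kelston=3, Calder=4, Holwick=5, Dunmore=6.
Faction 1: ranking walks positions 2-4-6-1-5-3; Calder is ranked above Kelston even though Kelston lies between Calder and the peak Arden on the axis — preferences dip and rise again. Not single-peaked.
Faction 2 (peak Calder at position 4): ranking walks positions 4-3-2-5-1-6, expanding outward from the peak — single-peaked.
Faction 3: ranking walks positions 4-3-1-5-6-2; Selby is ranked above Arden even though Arden lies between Selby and the peak Calder on the axis — preferences dip and rise again. Not single-peaked.
Faction 4 (peak Selby at position 1): ranking walks positions 1-2-3-4-5-6, expanding outward from the peak — single-peaked.
Faction 5 (peak Arden at position 2): ranking walks positions 2-1-3-4-5-6, expanding outward from the peak — single-peaked.
Faction 6 (peak Calder at position 4): ranking walks positions 4-3-5-6-2-1, expanding outward from the peak — single-peaked.
Faction 1 violates single-peakedness, so the profile is not single-peaked on this axis.

no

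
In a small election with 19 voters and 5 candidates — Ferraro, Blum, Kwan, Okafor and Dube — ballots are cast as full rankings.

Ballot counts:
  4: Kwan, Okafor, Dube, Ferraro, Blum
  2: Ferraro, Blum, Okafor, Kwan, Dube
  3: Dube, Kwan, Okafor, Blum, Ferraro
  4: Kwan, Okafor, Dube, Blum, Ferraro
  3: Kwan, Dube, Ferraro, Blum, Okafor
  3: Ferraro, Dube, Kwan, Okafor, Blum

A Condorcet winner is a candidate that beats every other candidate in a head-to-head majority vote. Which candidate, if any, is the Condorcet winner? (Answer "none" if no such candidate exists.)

Kwan

Check each pair by majority over 19 ballots:
Ferraro vs Blum: Ferraro preferred on 4+2+3+3 = 12 ballots; Ferraro wins 12–7.
Ferraro vs Kwan: 5 to 14, Kwan.
Ferraro vs Okafor: 2+3+3 = 8 for Ferraro, 11 for Okafor — Okafor by 11–8.
Ferraro vs Dube: 2+3 = 5 for Ferraro, 14 for Dube — Dube by 14–5.
Blum vs Kwan: 2 for Blum, 17 for Kwan — Kwan by 17–2.
Blum vs Okafor: Blum preferred on 2+3 = 5 ballots; Okafor wins 14–5.
Blum vs Dube: Blum preferred on 2 ballots; Dube wins 17–2.
Kwan vs Okafor: Kwan is ranked higher on 4+3+4+3+3 = 17 ballots, Okafor on 2. Kwan wins 17–2.
Kwan vs Dube: Kwan preferred on 4+2+4+3 = 13 ballots; Kwan wins 13–6.
Okafor vs Dube: 10 to 9, Okafor.
Kwan beats each of Ferraro, Blum, Okafor, Dube — Kwan is the Condorcet winner.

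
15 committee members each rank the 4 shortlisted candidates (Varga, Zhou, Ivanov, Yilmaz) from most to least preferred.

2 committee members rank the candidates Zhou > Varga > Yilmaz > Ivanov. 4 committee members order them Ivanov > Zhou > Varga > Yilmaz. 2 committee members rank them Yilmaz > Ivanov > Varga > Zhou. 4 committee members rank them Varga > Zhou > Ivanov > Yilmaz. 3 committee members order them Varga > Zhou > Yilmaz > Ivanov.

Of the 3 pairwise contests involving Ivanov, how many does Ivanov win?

Ivanov against each rival (15 committee members):
Ivanov–Varga: Varga 9–6.
Ivanov–Zhou: Zhou 9–6.
Ivanov vs Yilmaz: 4+4 = 8 for Ivanov, 7 for Yilmaz — Ivanov by 8–7.
Ivanov beats Yilmaz; loses to Varga, Zhou — 1 pairwise win.

1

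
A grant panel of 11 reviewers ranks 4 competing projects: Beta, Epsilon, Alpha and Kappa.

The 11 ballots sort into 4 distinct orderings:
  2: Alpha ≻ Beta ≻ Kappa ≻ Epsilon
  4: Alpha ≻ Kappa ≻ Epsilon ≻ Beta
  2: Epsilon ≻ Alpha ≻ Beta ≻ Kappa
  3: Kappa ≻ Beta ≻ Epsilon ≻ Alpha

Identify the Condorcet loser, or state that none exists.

Pairwise majorities:
Beta vs Epsilon: Epsilon, 6–5.
Beta vs Alpha: Beta is ranked higher on 3 ballots, Alpha on 8. Alpha wins 8–3.
Beta vs Kappa: Kappa wins 7–4.
Epsilon vs Alpha: Epsilon is ranked higher on 2+3 = 5 ballots, Alpha on 6. Alpha wins 6–5.
Epsilon vs Kappa: Epsilon is ranked higher on 2 ballots, Kappa on 9. Kappa wins 9–2.
Alpha vs Kappa: Alpha is ranked higher on 2+4+2 = 8 ballots, Kappa on 3. Alpha wins 8–3.
Beta is beaten in every head-to-head and is the Condorcet loser.

Beta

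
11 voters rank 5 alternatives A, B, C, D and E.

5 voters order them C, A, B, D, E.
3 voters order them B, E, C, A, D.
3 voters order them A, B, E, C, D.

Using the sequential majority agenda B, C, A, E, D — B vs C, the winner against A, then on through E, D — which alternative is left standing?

Round 1: B vs C — 6–5, B advances.
Round 2: B vs A — 3–8, A advances.
Round 3: A vs E — 8–3, A advances.
Round 4: A vs D — 11–0, A advances.
A survives the agenda.

A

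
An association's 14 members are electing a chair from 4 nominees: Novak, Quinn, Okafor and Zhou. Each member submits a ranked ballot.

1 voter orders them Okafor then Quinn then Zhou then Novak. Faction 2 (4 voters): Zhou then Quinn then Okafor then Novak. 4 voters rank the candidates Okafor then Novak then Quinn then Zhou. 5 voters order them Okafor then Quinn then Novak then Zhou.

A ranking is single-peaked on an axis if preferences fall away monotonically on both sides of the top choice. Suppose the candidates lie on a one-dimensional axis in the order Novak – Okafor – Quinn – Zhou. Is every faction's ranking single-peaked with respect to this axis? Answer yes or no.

Axis positions: Novak=1, Okafor=2, Quinn=3, Zhou=4.
Faction 1 (peak Okafor at position 2): ranking walks positions 2-3-4-1, expanding outward from the peak — single-peaked.
Faction 2 (peak Zhou at position 4): ranking walks positions 4-3-2-1, expanding outward from the peak — single-peaked.
Faction 3 (peak Okafor at position 2): ranking walks positions 2-1-3-4, expanding outward from the peak — single-peaked.
Faction 4 (peak Okafor at position 2): ranking walks positions 2-3-1-4, expanding outward from the peak — single-peaked.
Every ranking is single-peaked on this axis.

yes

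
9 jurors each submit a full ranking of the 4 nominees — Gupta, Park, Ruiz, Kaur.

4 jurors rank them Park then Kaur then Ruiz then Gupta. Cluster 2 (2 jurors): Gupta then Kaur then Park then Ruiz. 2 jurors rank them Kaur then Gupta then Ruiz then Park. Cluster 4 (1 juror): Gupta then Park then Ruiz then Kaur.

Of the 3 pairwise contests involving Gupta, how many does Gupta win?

2

Gupta against each rival (9 jurors):
Gupta–Park: Gupta 5–4.
Gupta vs Ruiz: Gupta is ranked higher on 2+2+1 = 5 ballots, Ruiz on 4. Gupta wins 5–4.
Gupta vs Kaur: Gupta is ranked higher on 2+1 = 3 ballots, Kaur on 6. Kaur wins 6–3.
Gupta beats Park, Ruiz; loses to Kaur — 2 pairwise wins.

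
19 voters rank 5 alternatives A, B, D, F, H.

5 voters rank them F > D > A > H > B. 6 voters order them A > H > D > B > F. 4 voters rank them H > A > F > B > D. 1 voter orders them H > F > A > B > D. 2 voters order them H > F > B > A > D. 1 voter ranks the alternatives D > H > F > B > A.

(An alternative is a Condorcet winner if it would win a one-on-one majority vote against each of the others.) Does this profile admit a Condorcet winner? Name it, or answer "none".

A

Head-to-head results (19 voters):
A vs B: 5+6+4+1 = 16 for A, 3 for B — A by 16–3.
A vs D: A wins 13–6.
A vs F: A, 10–9.
A vs H: 11 to 8, A.
B vs D: B preferred on 4+1+2 = 7 ballots; D wins 12–7.
B vs F: 6 for B, 13 for F — F by 13–6.
B–H: H 19–0.
D vs F: F wins 12–7.
D vs H: 6 to 13, H.
F–H: H 14–5.
A wins every pairwise contest, so A is the Condorcet winner.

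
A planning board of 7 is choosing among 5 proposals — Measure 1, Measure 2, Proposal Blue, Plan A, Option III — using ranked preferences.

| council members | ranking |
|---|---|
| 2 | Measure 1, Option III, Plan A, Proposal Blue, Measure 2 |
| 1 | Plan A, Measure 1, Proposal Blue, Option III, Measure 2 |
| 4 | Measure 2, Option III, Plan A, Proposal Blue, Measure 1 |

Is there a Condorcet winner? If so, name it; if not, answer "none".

Head-to-head results (7 council members):
Measure 1 vs Measure 2: 3 to 4, Measure 2.
Measure 1 vs Proposal Blue: 2+1 = 3 for Measure 1, 4 for Proposal Blue — Proposal Blue by 4–3.
Measure 1 vs Plan A: Measure 1 is ranked higher on 2 ballots, Plan A on 5. Plan A wins 5–2.
Measure 1 vs Option III: Measure 1 is ranked higher on 2+1 = 3 ballots, Option III on 4. Option III wins 4–3.
Measure 2 vs Proposal Blue: Measure 2 is ranked higher on 4 ballots, Proposal Blue on 3. Measure 2 wins 4–3.
Measure 2 vs Plan A: 4 for Measure 2, 3 for Plan A — Measure 2 by 4–3.
Measure 2 vs Option III: 4 to 3, Measure 2.
Proposal Blue vs Plan A: Proposal Blue preferred on 0 ballots; Plan A wins 7–0.
Proposal Blue vs Option III: Proposal Blue is ranked higher on 1 ballot, Option III on 6. Option III wins 6–1.
Plan A vs Option III: 1 to 6, Option III.
Measure 2 beats each of Measure 1, Proposal Blue, Plan A, Option III — Measure 2 is the Condorcet winner.

Measure 2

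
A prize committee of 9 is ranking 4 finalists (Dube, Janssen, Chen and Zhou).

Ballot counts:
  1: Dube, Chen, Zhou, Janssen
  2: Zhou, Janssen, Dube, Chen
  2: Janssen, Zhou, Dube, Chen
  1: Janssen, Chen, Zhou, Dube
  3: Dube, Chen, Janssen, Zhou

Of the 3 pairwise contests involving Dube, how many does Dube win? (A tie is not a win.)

Dube against each rival (9 jurors):
Dube vs Janssen: Dube is ranked higher on 1+3 = 4 ballots, Janssen on 5. Janssen wins 5–4.
Dube vs Chen: Dube preferred on 1+2+2+3 = 8 ballots; Dube wins 8–1.
Dube vs Zhou: Zhou wins 5–4.
Dube beats Chen; loses to Janssen, Zhou — 1 pairwise win.

1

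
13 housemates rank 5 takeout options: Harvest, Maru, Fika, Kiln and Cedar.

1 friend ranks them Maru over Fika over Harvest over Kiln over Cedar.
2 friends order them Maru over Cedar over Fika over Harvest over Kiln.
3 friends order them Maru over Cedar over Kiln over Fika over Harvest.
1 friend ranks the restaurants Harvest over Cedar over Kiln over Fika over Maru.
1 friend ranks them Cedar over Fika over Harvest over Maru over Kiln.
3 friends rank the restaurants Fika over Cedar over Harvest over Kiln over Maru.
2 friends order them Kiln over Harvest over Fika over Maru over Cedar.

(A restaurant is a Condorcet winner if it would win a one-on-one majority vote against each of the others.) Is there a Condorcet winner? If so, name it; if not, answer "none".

Head-to-head results (13 friends):
Harvest vs Maru: 7 to 6, Harvest.
Harvest vs Fika: Harvest preferred on 1+2 = 3 ballots; Fika wins 10–3.
Harvest vs Kiln: Harvest preferred on 1+2+1+1+3 = 8 ballots; Harvest wins 8–5.
Harvest vs Cedar: 4 to 9, Cedar.
Maru vs Fika: 6 to 7, Fika.
Maru vs Kiln: 1+2+3+1 = 7 for Maru, 6 for Kiln — Maru by 7–6.
Maru vs Cedar: Maru is ranked higher on 1+2+3+2 = 8 ballots, Cedar on 5. Maru wins 8–5.
Fika vs Kiln: 7 to 6, Fika.
Fika vs Cedar: 6 to 7, Cedar.
Kiln vs Cedar: Kiln is ranked higher on 1+2 = 3 ballots, Cedar on 10. Cedar wins 10–3.
Every restaurant loses at least once (Harvest loses to Fika; Maru loses to Harvest; Fika loses to Cedar; Kiln loses to Harvest; Cedar loses to Maru). The majority relation contains the cycle Harvest → Maru → Cedar → Harvest, so there is no Condorcet winner.

none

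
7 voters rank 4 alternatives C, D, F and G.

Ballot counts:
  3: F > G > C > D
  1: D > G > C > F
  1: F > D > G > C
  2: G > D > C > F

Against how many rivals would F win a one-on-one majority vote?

3

F against each rival (7 voters):
F–C: F 4–3.
F–D: F 4–3.
F vs G: 3+1 = 4 for F, 3 for G — F by 4–3.
F beats C, D, G — 3 pairwise wins.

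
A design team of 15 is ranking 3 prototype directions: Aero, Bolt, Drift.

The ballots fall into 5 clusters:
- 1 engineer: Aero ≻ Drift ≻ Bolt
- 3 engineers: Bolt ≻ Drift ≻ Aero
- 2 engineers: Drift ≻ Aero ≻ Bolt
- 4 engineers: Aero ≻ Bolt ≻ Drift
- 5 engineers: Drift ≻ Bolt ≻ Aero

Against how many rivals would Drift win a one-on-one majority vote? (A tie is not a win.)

Drift against each rival (15 engineers):
Drift vs Aero: Drift wins 10–5.
Drift vs Bolt: 1+2+5 = 8 for Drift, 7 for Bolt — Drift by 8–7.
Drift beats Aero, Bolt — 2 pairwise wins.

2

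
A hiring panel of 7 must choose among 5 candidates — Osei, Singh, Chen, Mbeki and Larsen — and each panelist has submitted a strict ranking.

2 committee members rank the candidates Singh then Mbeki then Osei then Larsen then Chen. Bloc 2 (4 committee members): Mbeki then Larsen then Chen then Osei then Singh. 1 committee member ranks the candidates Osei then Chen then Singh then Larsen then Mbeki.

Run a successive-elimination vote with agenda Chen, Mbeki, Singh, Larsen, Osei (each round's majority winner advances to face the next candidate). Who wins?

Round 1: Chen vs Mbeki — 1–6, Mbeki advances.
Round 2: Mbeki vs Singh — 4–3, Mbeki advances.
Round 3: Mbeki vs Larsen — 6–1, Mbeki advances.
Round 4: Mbeki vs Osei — 6–1, Mbeki advances.
The agenda winner is Mbeki.

Mbeki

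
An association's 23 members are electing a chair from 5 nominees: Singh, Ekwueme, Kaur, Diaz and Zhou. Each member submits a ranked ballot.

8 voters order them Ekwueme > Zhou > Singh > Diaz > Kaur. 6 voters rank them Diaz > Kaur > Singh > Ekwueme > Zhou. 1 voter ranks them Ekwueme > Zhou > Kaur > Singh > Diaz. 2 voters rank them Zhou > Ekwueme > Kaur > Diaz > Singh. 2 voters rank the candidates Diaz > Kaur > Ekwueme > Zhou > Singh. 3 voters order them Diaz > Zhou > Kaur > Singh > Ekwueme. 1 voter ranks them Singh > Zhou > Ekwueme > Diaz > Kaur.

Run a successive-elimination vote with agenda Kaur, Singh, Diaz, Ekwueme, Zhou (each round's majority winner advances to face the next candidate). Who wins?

Ekwueme

Round 1: Kaur vs Singh — 14–9, Kaur advances.
Round 2: Kaur vs Diaz — 3–20, Diaz advances.
Round 3: Diaz vs Ekwueme — 11–12, Ekwueme advances.
Round 4: Ekwueme vs Zhou — 17–6, Ekwueme advances.
The agenda winner is Ekwueme.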